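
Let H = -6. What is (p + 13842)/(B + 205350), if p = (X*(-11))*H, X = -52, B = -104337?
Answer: 3470/33671 ≈ 0.10306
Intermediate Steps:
p = -3432 (p = -52*(-11)*(-6) = 572*(-6) = -3432)
(p + 13842)/(B + 205350) = (-3432 + 13842)/(-104337 + 205350) = 10410/101013 = 10410*(1/101013) = 3470/33671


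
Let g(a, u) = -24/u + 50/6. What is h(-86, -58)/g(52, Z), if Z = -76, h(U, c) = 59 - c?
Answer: 6669/493 ≈ 13.527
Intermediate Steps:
g(a, u) = 25/3 - 24/u (g(a, u) = -24/u + 50*(⅙) = -24/u + 25/3 = 25/3 - 24/u)
h(-86, -58)/g(52, Z) = (59 - 1*(-58))/(25/3 - 24/(-76)) = (59 + 58)/(25/3 - 24*(-1/76)) = 117/(25/3 + 6/19) = 117/(493/57) = 117*(57/493) = 6669/493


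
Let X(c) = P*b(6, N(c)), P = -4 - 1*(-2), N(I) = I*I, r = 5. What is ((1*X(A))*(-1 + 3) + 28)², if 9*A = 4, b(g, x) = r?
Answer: 64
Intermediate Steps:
N(I) = I²
b(g, x) = 5
P = -2 (P = -4 + 2 = -2)
A = 4/9 (A = (⅑)*4 = 4/9 ≈ 0.44444)
X(c) = -10 (X(c) = -2*5 = -10)
((1*X(A))*(-1 + 3) + 28)² = ((1*(-10))*(-1 + 3) + 28)² = (-10*2 + 28)² = (-20 + 28)² = 8² = 64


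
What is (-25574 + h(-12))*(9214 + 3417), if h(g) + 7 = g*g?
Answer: -321294747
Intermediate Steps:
h(g) = -7 + g² (h(g) = -7 + g*g = -7 + g²)
(-25574 + h(-12))*(9214 + 3417) = (-25574 + (-7 + (-12)²))*(9214 + 3417) = (-25574 + (-7 + 144))*12631 = (-25574 + 137)*12631 = -25437*12631 = -321294747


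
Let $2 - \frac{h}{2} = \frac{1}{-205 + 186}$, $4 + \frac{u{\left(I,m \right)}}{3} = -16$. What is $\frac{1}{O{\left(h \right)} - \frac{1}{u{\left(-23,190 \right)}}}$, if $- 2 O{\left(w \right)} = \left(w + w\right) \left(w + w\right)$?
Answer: $- \frac{21660}{729719} \approx -0.029683$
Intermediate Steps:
$u{\left(I,m \right)} = -60$ ($u{\left(I,m \right)} = -12 + 3 \left(-16\right) = -12 - 48 = -60$)
$h = \frac{78}{19}$ ($h = 4 - \frac{2}{-205 + 186} = 4 - \frac{2}{-19} = 4 - - \frac{2}{19} = 4 + \frac{2}{19} = \frac{78}{19} \approx 4.1053$)
$O{\left(w \right)} = - 2 w^{2}$ ($O{\left(w \right)} = - \frac{\left(w + w\right) \left(w + w\right)}{2} = - \frac{2 w 2 w}{2} = - \frac{4 w^{2}}{2} = - 2 w^{2}$)
$\frac{1}{O{\left(h \right)} - \frac{1}{u{\left(-23,190 \right)}}} = \frac{1}{- 2 \left(\frac{78}{19}\right)^{2} - \frac{1}{-60}} = \frac{1}{\left(-2\right) \frac{6084}{361} - - \frac{1}{60}} = \frac{1}{- \frac{12168}{361} + \frac{1}{60}} = \frac{1}{- \frac{729719}{21660}} = - \frac{21660}{729719}$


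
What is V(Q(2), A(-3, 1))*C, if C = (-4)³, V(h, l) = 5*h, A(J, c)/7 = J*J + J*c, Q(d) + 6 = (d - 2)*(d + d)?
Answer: 1920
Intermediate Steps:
Q(d) = -6 + 2*d*(-2 + d) (Q(d) = -6 + (d - 2)*(d + d) = -6 + (-2 + d)*(2*d) = -6 + 2*d*(-2 + d))
A(J, c) = 7*J² + 7*J*c (A(J, c) = 7*(J*J + J*c) = 7*(J² + J*c) = 7*J² + 7*J*c)
C = -64
V(Q(2), A(-3, 1))*C = (5*(-6 - 4*2 + 2*2²))*(-64) = (5*(-6 - 8 + 2*4))*(-64) = (5*(-6 - 8 + 8))*(-64) = (5*(-6))*(-64) = -30*(-64) = 1920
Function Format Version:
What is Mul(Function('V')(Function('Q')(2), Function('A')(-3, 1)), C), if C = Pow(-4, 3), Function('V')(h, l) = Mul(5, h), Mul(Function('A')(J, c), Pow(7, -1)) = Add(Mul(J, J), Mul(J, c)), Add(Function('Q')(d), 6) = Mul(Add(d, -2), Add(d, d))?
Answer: 1920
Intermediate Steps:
Function('Q')(d) = Add(-6, Mul(2, d, Add(-2, d))) (Function('Q')(d) = Add(-6, Mul(Add(d, -2), Add(d, d))) = Add(-6, Mul(Add(-2, d), Mul(2, d))) = Add(-6, Mul(2, d, Add(-2, d))))
Function('A')(J, c) = Add(Mul(7, Pow(J, 2)), Mul(7, J, c)) (Function('A')(J, c) = Mul(7, Add(Mul(J, J), Mul(J, c))) = Mul(7, Add(Pow(J, 2), Mul(J, c))) = Add(Mul(7, Pow(J, 2)), Mul(7, J, c)))
C = -64
Mul(Function('V')(Function('Q')(2), Function('A')(-3, 1)), C) = Mul(Mul(5, Add(-6, Mul(-4, 2), Mul(2, Pow(2, 2)))), -64) = Mul(Mul(5, Add(-6, -8, Mul(2, 4))), -64) = Mul(Mul(5, Add(-6, -8, 8)), -64) = Mul(Mul(5, -6), -64) = Mul(-30, -64) = 1920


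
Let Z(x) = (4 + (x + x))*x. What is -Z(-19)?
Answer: -646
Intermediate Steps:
Z(x) = x*(4 + 2*x) (Z(x) = (4 + 2*x)*x = x*(4 + 2*x))
-Z(-19) = -2*(-19)*(2 - 19) = -2*(-19)*(-17) = -1*646 = -646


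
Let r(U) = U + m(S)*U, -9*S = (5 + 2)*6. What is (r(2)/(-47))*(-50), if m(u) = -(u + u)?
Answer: 3100/141 ≈ 21.986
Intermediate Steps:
S = -14/3 (S = -(5 + 2)*6/9 = -7*6/9 = -⅑*42 = -14/3 ≈ -4.6667)
m(u) = -2*u
r(U) = 31*U/3 (r(U) = U + (-2*(-14/3))*U = U + 28*U/3 = 31*U/3)
(r(2)/(-47))*(-50) = (((31/3)*2)/(-47))*(-50) = ((62/3)*(-1/47))*(-50) = -62/141*(-50) = 3100/141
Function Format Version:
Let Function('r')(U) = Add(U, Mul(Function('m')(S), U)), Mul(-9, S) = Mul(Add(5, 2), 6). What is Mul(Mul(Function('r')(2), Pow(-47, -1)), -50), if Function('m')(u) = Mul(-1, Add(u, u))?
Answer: Rational(3100, 141) ≈ 21.986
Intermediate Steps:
S = Rational(-14, 3) (S = Mul(Rational(-1, 9), Mul(Add(5, 2), 6)) = Mul(Rational(-1, 9), Mul(7, 6)) = Mul(Rational(-1, 9), 42) = Rational(-14, 3) ≈ -4.6667)
Function('m')(u) = Mul(-2, u) (Function('m')(u) = Mul(-1, Mul(2, u)) = Mul(-2, u))
Function('r')(U) = Mul(Rational(31, 3), U) (Function('r')(U) = Add(U, Mul(Mul(-2, Rational(-14, 3)), U)) = Add(U, Mul(Rational(28, 3), U)) = Mul(Rational(31, 3), U))
Mul(Mul(Function('r')(2), Pow(-47, -1)), -50) = Mul(Mul(Mul(Rational(31, 3), 2), Pow(-47, -1)), -50) = Mul(Mul(Rational(62, 3), Rational(-1, 47)), -50) = Mul(Rational(-62, 141), -50) = Rational(3100, 141)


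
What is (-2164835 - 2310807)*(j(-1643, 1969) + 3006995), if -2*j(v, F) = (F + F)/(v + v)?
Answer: -22111881415512519/1643 ≈ -1.3458e+13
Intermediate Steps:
j(v, F) = -F/(2*v) (j(v, F) = -(F + F)/(2*(v + v)) = -2*F/(2*(2*v)) = -2*F*1/(2*v)/2 = -F/(2*v))
(-2164835 - 2310807)*(j(-1643, 1969) + 3006995) = (-2164835 - 2310807)*(-1/2*1969/(-1643) + 3006995) = -4475642*(-1/2*1969*(-1/1643) + 3006995) = -4475642*(1969/3286 + 3006995) = -4475642*9880987539/3286 = -22111881415512519/1643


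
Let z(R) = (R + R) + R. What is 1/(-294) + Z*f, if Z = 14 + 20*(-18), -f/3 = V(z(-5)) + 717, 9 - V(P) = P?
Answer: 226132451/294 ≈ 7.6916e+5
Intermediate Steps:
z(R) = 3*R (z(R) = 2*R + R = 3*R)
V(P) = 9 - P
f = -2223 (f = -3*((9 - 3*(-5)) + 717) = -3*((9 - 1*(-15)) + 717) = -3*((9 + 15) + 717) = -3*(24 + 717) = -3*741 = -2223)
Z = -346 (Z = 14 - 360 = -346)
1/(-294) + Z*f = 1/(-294) - 346*(-2223) = -1/294 + 769158 = 226132451/294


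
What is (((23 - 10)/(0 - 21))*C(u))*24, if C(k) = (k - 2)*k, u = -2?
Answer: -832/7 ≈ -118.86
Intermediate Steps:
C(k) = k*(-2 + k) (C(k) = (-2 + k)*k = k*(-2 + k))
(((23 - 10)/(0 - 21))*C(u))*24 = (((23 - 10)/(0 - 21))*(-2*(-2 - 2)))*24 = ((13/(-21))*(-2*(-4)))*24 = ((13*(-1/21))*8)*24 = -13/21*8*24 = -104/21*24 = -832/7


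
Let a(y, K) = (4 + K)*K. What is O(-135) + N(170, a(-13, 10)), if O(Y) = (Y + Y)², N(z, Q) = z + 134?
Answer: 73204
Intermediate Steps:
a(y, K) = K*(4 + K)
N(z, Q) = 134 + z
O(Y) = 4*Y² (O(Y) = (2*Y)² = 4*Y²)
O(-135) + N(170, a(-13, 10)) = 4*(-135)² + (134 + 170) = 4*18225 + 304 = 72900 + 304 = 73204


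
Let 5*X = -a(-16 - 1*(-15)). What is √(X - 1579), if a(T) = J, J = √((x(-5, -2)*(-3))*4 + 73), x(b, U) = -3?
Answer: √(-39475 - 5*√109)/5 ≈ 39.763*I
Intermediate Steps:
J = √109 (J = √(-3*(-3)*4 + 73) = √(9*4 + 73) = √(36 + 73) = √109 ≈ 10.440)
a(T) = √109
X = -√109/5 (X = (-√109)/5 = -√109/5 ≈ -2.0881)
√(X - 1579) = √(-√109/5 - 1579) = √(-1579 - √109/5)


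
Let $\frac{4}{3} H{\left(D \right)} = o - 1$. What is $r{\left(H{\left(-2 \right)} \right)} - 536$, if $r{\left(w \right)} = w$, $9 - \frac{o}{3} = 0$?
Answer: $- \frac{1033}{2} \approx -516.5$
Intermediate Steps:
$o = 27$ ($o = 27 - 0 = 27 + 0 = 27$)
$H{\left(D \right)} = \frac{39}{2}$ ($H{\left(D \right)} = \frac{3 \left(27 - 1\right)}{4} = \frac{3}{4} \cdot 26 = \frac{39}{2}$)
$r{\left(H{\left(-2 \right)} \right)} - 536 = \frac{39}{2} - 536 = - \frac{1033}{2}$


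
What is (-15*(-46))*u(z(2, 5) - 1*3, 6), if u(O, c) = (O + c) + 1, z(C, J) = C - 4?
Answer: 1380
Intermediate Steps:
z(C, J) = -4 + C
u(O, c) = 1 + O + c
(-15*(-46))*u(z(2, 5) - 1*3, 6) = (-15*(-46))*(1 + ((-4 + 2) - 1*3) + 6) = 690*(1 + (-2 - 3) + 6) = 690*(1 - 5 + 6) = 690*2 = 1380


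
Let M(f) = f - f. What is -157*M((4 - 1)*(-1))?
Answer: 0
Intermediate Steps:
M(f) = 0
-157*M((4 - 1)*(-1)) = -157*0 = 0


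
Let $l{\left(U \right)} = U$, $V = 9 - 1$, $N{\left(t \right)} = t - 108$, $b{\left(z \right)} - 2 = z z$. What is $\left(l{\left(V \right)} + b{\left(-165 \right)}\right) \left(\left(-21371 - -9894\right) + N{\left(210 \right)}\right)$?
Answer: $-309798125$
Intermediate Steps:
$b{\left(z \right)} = 2 + z^{2}$ ($b{\left(z \right)} = 2 + z z = 2 + z^{2}$)
$N{\left(t \right)} = -108 + t$ ($N{\left(t \right)} = t - 108 = -108 + t$)
$V = 8$
$\left(l{\left(V \right)} + b{\left(-165 \right)}\right) \left(\left(-21371 - -9894\right) + N{\left(210 \right)}\right) = \left(8 + \left(2 + \left(-165\right)^{2}\right)\right) \left(\left(-21371 - -9894\right) + \left(-108 + 210\right)\right) = \left(8 + \left(2 + 27225\right)\right) \left(\left(-21371 + 9894\right) + 102\right) = \left(8 + 27227\right) \left(-11477 + 102\right) = 27235 \left(-11375\right) = -309798125$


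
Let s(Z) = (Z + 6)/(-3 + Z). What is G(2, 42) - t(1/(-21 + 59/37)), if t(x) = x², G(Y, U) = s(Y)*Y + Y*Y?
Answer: -6187657/515524 ≈ -12.003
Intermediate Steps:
s(Z) = (6 + Z)/(-3 + Z)
G(Y, U) = Y² + Y*(6 + Y)/(-3 + Y) (G(Y, U) = ((6 + Y)/(-3 + Y))*Y + Y*Y = Y*(6 + Y)/(-3 + Y) + Y² = Y² + Y*(6 + Y)/(-3 + Y))
G(2, 42) - t(1/(-21 + 59/37)) = 2*(6 + 2 + 2*(-3 + 2))/(-3 + 2) - (1/(-21 + 59/37))² = 2*(6 + 2 + 2*(-1))/(-1) - (1/(-21 + 59*(1/37)))² = 2*(-1)*(6 + 2 - 2) - (1/(-21 + 59/37))² = 2*(-1)*6 - (1/(-718/37))² = -12 - (-37/718)² = -12 - 1*1369/515524 = -12 - 1369/515524 = -6187657/515524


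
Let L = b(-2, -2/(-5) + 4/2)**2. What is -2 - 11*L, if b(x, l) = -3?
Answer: -101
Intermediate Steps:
L = 9 (L = (-3)**2 = 9)
-2 - 11*L = -2 - 11*9 = -2 - 99 = -101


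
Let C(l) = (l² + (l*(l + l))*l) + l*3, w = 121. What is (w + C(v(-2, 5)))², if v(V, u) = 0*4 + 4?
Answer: 76729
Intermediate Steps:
v(V, u) = 4 (v(V, u) = 0 + 4 = 4)
C(l) = l² + 2*l³ + 3*l (C(l) = (l² + (l*(2*l))*l) + 3*l = (l² + (2*l²)*l) + 3*l = (l² + 2*l³) + 3*l = l² + 2*l³ + 3*l)
(w + C(v(-2, 5)))² = (121 + 4*(3 + 4 + 2*4²))² = (121 + 4*(3 + 4 + 2*16))² = (121 + 4*(3 + 4 + 32))² = (121 + 4*39)² = (121 + 156)² = 277² = 76729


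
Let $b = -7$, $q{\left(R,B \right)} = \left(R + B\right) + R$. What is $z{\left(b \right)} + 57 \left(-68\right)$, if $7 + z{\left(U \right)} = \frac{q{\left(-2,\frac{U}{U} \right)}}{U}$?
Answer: $- \frac{27178}{7} \approx -3882.6$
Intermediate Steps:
$q{\left(R,B \right)} = B + 2 R$ ($q{\left(R,B \right)} = \left(B + R\right) + R = B + 2 R$)
$z{\left(U \right)} = -7 - \frac{3}{U}$ ($z{\left(U \right)} = -7 + \frac{\frac{U}{U} + 2 \left(-2\right)}{U} = -7 + \frac{1 - 4}{U} = -7 - \frac{3}{U}$)
$z{\left(b \right)} + 57 \left(-68\right) = \left(-7 - \frac{3}{-7}\right) + 57 \left(-68\right) = \left(-7 - - \frac{3}{7}\right) - 3876 = \left(-7 + \frac{3}{7}\right) - 3876 = - \frac{46}{7} - 3876 = - \frac{27178}{7}$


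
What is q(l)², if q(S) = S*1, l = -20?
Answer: 400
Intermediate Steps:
q(S) = S
q(l)² = (-20)² = 400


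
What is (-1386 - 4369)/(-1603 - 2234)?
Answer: 5755/3837 ≈ 1.4999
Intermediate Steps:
(-1386 - 4369)/(-1603 - 2234) = -5755/(-3837) = -5755*(-1/3837) = 5755/3837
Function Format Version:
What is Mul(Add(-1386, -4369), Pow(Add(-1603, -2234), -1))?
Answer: Rational(5755, 3837) ≈ 1.4999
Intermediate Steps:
Mul(Add(-1386, -4369), Pow(Add(-1603, -2234), -1)) = Mul(-5755, Pow(-3837, -1)) = Mul(-5755, Rational(-1, 3837)) = Rational(5755, 3837)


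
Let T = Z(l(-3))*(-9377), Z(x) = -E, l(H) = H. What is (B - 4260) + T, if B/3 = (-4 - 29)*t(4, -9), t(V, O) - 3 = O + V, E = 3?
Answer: 24069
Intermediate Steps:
t(V, O) = 3 + O + V (t(V, O) = 3 + (O + V) = 3 + O + V)
B = 198 (B = 3*((-4 - 29)*(3 - 9 + 4)) = 3*(-33*(-2)) = 3*66 = 198)
Z(x) = -3 (Z(x) = -1*3 = -3)
T = 28131 (T = -3*(-9377) = 28131)
(B - 4260) + T = (198 - 4260) + 28131 = -4062 + 28131 = 24069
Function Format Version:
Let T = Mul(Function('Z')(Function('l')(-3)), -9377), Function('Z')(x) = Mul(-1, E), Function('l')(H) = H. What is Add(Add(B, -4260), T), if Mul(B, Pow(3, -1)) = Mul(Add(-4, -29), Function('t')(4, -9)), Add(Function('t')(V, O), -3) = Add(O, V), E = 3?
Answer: 24069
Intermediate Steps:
Function('t')(V, O) = Add(3, O, V) (Function('t')(V, O) = Add(3, Add(O, V)) = Add(3, O, V))
B = 198 (B = Mul(3, Mul(Add(-4, -29), Add(3, -9, 4))) = Mul(3, Mul(-33, -2)) = Mul(3, 66) = 198)
Function('Z')(x) = -3 (Function('Z')(x) = Mul(-1, 3) = -3)
T = 28131 (T = Mul(-3, -9377) = 28131)
Add(Add(B, -4260), T) = Add(Add(198, -4260), 28131) = Add(-4062, 28131) = 24069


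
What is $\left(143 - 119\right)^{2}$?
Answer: $576$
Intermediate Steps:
$\left(143 - 119\right)^{2} = 24^{2} = 576$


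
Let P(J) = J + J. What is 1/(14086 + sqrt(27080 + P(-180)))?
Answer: 7043/99194338 - sqrt(1670)/49597169 ≈ 7.0178e-5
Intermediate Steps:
P(J) = 2*J
1/(14086 + sqrt(27080 + P(-180))) = 1/(14086 + sqrt(27080 + 2*(-180))) = 1/(14086 + sqrt(27080 - 360)) = 1/(14086 + sqrt(26720)) = 1/(14086 + 4*sqrt(1670))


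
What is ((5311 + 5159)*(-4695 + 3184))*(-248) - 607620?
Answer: 3922794540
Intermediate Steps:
((5311 + 5159)*(-4695 + 3184))*(-248) - 607620 = (10470*(-1511))*(-248) - 607620 = -15820170*(-248) - 607620 = 3923402160 - 607620 = 3922794540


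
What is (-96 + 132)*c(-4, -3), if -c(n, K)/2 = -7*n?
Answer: -2016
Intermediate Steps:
c(n, K) = 14*n (c(n, K) = -(-14)*n = 14*n)
(-96 + 132)*c(-4, -3) = (-96 + 132)*(14*(-4)) = 36*(-56) = -2016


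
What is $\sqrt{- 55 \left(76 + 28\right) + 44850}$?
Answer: $\sqrt{39130} \approx 197.81$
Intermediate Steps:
$\sqrt{- 55 \left(76 + 28\right) + 44850} = \sqrt{\left(-55\right) 104 + 44850} = \sqrt{-5720 + 44850} = \sqrt{39130}$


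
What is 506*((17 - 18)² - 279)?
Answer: -140668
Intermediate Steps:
506*((17 - 18)² - 279) = 506*((-1)² - 279) = 506*(1 - 279) = 506*(-278) = -140668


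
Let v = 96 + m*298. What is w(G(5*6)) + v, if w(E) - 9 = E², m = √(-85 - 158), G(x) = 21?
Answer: 546 + 2682*I*√3 ≈ 546.0 + 4645.4*I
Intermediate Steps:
m = 9*I*√3 (m = √(-243) = 9*I*√3 ≈ 15.588*I)
w(E) = 9 + E²
v = 96 + 2682*I*√3 (v = 96 + (9*I*√3)*298 = 96 + 2682*I*√3 ≈ 96.0 + 4645.4*I)
w(G(5*6)) + v = (9 + 21²) + (96 + 2682*I*√3) = (9 + 441) + (96 + 2682*I*√3) = 450 + (96 + 2682*I*√3) = 546 + 2682*I*√3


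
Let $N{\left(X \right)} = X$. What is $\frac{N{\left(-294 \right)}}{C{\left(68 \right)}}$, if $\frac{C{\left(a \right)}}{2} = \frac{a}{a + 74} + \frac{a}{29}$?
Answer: $- \frac{100891}{1938} \approx -52.059$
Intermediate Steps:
$C{\left(a \right)} = \frac{2 a}{29} + \frac{2 a}{74 + a}$ ($C{\left(a \right)} = 2 \left(\frac{a}{a + 74} + \frac{a}{29}\right) = 2 \left(\frac{a}{74 + a} + a \frac{1}{29}\right) = 2 \left(\frac{a}{74 + a} + \frac{a}{29}\right) = 2 \left(\frac{a}{29} + \frac{a}{74 + a}\right) = \frac{2 a}{29} + \frac{2 a}{74 + a}$)
$\frac{N{\left(-294 \right)}}{C{\left(68 \right)}} = - \frac{294}{\frac{2}{29} \cdot 68 \frac{1}{74 + 68} \left(103 + 68\right)} = - \frac{294}{\frac{2}{29} \cdot 68 \cdot \frac{1}{142} \cdot 171} = - \frac{294}{\frac{11628}{2059}} = \left(-294\right) \frac{2059}{11628} = - \frac{100891}{1938}$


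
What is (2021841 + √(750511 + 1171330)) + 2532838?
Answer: 4554679 + √1921841 ≈ 4.5561e+6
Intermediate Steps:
(2021841 + √(750511 + 1171330)) + 2532838 = (2021841 + √1921841) + 2532838 = 4554679 + √1921841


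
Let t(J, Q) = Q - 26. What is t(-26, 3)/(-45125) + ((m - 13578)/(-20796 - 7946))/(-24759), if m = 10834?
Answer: 165750103/327673427625 ≈ 0.00050584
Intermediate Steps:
t(J, Q) = -26 + Q
t(-26, 3)/(-45125) + ((m - 13578)/(-20796 - 7946))/(-24759) = (-26 + 3)/(-45125) + ((10834 - 13578)/(-20796 - 7946))/(-24759) = -23*(-1/45125) - 2744/(-28742)*(-1/24759) = 23/45125 - 2744*(-1/28742)*(-1/24759) = 23/45125 + (196/2053)*(-1/24759) = 23/45125 - 28/7261461 = 165750103/327673427625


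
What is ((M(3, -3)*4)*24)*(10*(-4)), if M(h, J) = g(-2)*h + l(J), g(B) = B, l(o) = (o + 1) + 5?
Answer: 11520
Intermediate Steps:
l(o) = 6 + o (l(o) = (1 + o) + 5 = 6 + o)
M(h, J) = 6 + J - 2*h (M(h, J) = -2*h + (6 + J) = 6 + J - 2*h)
((M(3, -3)*4)*24)*(10*(-4)) = (((6 - 3 - 2*3)*4)*24)*(10*(-4)) = (((6 - 3 - 6)*4)*24)*(-40) = (-3*4*24)*(-40) = -12*24*(-40) = -288*(-40) = 11520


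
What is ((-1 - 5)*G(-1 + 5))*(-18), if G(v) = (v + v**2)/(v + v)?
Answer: 270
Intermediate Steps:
G(v) = (v + v**2)/(2*v) (G(v) = (v + v**2)/((2*v)) = (v + v**2)*(1/(2*v)) = (v + v**2)/(2*v))
((-1 - 5)*G(-1 + 5))*(-18) = ((-1 - 5)*(1/2 + (-1 + 5)/2))*(-18) = -6*(1/2 + (1/2)*4)*(-18) = -6*(1/2 + 2)*(-18) = -6*5/2*(-18) = -15*(-18) = 270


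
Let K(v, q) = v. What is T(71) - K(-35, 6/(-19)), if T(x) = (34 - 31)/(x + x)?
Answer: 4973/142 ≈ 35.021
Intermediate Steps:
T(x) = 3/(2*x) (T(x) = 3/((2*x)) = 3*(1/(2*x)) = 3/(2*x))
T(71) - K(-35, 6/(-19)) = (3/2)/71 - 1*(-35) = (3/2)*(1/71) + 35 = 3/142 + 35 = 4973/142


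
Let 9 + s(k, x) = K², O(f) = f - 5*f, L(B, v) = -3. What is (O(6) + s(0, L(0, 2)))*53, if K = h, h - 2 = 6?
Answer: 1643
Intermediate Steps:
O(f) = -4*f
h = 8 (h = 2 + 6 = 8)
K = 8
s(k, x) = 55 (s(k, x) = -9 + 8² = -9 + 64 = 55)
(O(6) + s(0, L(0, 2)))*53 = (-4*6 + 55)*53 = (-24 + 55)*53 = 31*53 = 1643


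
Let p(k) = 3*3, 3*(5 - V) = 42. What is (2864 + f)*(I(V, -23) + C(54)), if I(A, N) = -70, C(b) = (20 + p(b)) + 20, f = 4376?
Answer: -152040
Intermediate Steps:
V = -9 (V = 5 - 1/3*42 = 5 - 14 = -9)
p(k) = 9
C(b) = 49 (C(b) = (20 + 9) + 20 = 29 + 20 = 49)
(2864 + f)*(I(V, -23) + C(54)) = (2864 + 4376)*(-70 + 49) = 7240*(-21) = -152040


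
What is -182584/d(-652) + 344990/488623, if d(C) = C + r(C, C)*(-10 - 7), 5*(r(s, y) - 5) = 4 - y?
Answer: 451192325790/7249699451 ≈ 62.236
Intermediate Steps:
r(s, y) = 29/5 - y/5 (r(s, y) = 5 + (4 - y)/5 = 5 + (4/5 - y/5) = 29/5 - y/5)
d(C) = -493/5 + 22*C/5 (d(C) = C + (29/5 - C/5)*(-10 - 7) = C + (29/5 - C/5)*(-17) = C + (-493/5 + 17*C/5) = -493/5 + 22*C/5)
-182584/d(-652) + 344990/488623 = -182584/(-493/5 + (22/5)*(-652)) + 344990/488623 = -182584/(-493/5 - 14344/5) + 344990*(1/488623) = -182584/(-14837/5) + 344990/488623 = -182584*(-5/14837) + 344990/488623 = 912920/14837 + 344990/488623 = 451192325790/7249699451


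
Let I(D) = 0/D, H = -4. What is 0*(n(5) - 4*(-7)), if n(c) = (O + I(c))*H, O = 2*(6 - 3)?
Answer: 0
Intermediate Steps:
I(D) = 0
O = 6 (O = 2*3 = 6)
n(c) = -24 (n(c) = (6 + 0)*(-4) = 6*(-4) = -24)
0*(n(5) - 4*(-7)) = 0*(-24 - 4*(-7)) = 0*(-24 + 28) = 0*4 = 0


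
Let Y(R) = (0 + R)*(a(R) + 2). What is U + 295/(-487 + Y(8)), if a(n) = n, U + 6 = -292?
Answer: -121581/407 ≈ -298.72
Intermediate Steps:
U = -298 (U = -6 - 292 = -298)
Y(R) = R*(2 + R) (Y(R) = (0 + R)*(R + 2) = R*(2 + R))
U + 295/(-487 + Y(8)) = -298 + 295/(-487 + 8*(2 + 8)) = -298 + 295/(-487 + 8*10) = -298 + 295/(-487 + 80) = -298 + 295/(-407) = -298 - 1/407*295 = -298 - 295/407 = -121581/407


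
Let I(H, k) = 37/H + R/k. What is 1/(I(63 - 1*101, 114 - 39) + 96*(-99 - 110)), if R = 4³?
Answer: -2850/57182743 ≈ -4.9840e-5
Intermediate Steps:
R = 64
I(H, k) = 37/H + 64/k
1/(I(63 - 1*101, 114 - 39) + 96*(-99 - 110)) = 1/((37/(63 - 1*101) + 64/(114 - 39)) + 96*(-99 - 110)) = 1/((37/(63 - 101) + 64/75) + 96*(-209)) = 1/((37/(-38) + 64*(1/75)) - 20064) = 1/((37*(-1/38) + 64/75) - 20064) = 1/((-37/38 + 64/75) - 20064) = 1/(-343/2850 - 20064) = 1/(-57182743/2850) = -2850/57182743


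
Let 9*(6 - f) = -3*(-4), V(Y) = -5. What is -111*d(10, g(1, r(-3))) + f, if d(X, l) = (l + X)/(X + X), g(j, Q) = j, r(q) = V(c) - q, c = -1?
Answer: -3383/60 ≈ -56.383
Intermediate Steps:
f = 14/3 (f = 6 - (-1)*(-4)/3 = 6 - 1/9*12 = 6 - 4/3 = 14/3 ≈ 4.6667)
r(q) = -5 - q
d(X, l) = (X + l)/(2*X) (d(X, l) = (X + l)/((2*X)) = (X + l)*(1/(2*X)) = (X + l)/(2*X))
-111*d(10, g(1, r(-3))) + f = -111*(10 + 1)/(2*10) + 14/3 = -111*11/(2*10) + 14/3 = -111*11/20 + 14/3 = -1221/20 + 14/3 = -3383/60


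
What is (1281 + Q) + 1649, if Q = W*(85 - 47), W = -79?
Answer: -72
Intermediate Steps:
Q = -3002 (Q = -79*(85 - 47) = -79*38 = -3002)
(1281 + Q) + 1649 = (1281 - 3002) + 1649 = -1721 + 1649 = -72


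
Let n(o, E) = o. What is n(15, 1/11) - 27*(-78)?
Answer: 2121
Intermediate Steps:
n(15, 1/11) - 27*(-78) = 15 - 27*(-78) = 15 + 2106 = 2121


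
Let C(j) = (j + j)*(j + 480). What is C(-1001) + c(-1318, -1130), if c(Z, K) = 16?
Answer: 1043058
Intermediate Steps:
C(j) = 2*j*(480 + j) (C(j) = (2*j)*(480 + j) = 2*j*(480 + j))
C(-1001) + c(-1318, -1130) = 2*(-1001)*(480 - 1001) + 16 = 2*(-1001)*(-521) + 16 = 1043042 + 16 = 1043058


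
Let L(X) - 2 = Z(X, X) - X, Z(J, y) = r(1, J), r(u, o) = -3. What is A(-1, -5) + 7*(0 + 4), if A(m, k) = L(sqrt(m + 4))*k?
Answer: 33 + 5*sqrt(3) ≈ 41.660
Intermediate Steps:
Z(J, y) = -3
L(X) = -1 - X (L(X) = 2 + (-3 - X) = -1 - X)
A(m, k) = k*(-1 - sqrt(4 + m)) (A(m, k) = (-1 - sqrt(m + 4))*k = (-1 - sqrt(4 + m))*k = k*(-1 - sqrt(4 + m)))
A(-1, -5) + 7*(0 + 4) = -1*(-5)*(1 + sqrt(4 - 1)) + 7*(0 + 4) = -1*(-5)*(1 + sqrt(3)) + 7*4 = (5 + 5*sqrt(3)) + 28 = 33 + 5*sqrt(3)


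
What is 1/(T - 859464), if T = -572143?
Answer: -1/1431607 ≈ -6.9852e-7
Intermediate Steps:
1/(T - 859464) = 1/(-572143 - 859464) = 1/(-1431607) = -1/1431607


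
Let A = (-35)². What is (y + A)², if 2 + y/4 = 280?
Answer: 5461569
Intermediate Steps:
A = 1225
y = 1112 (y = -8 + 4*280 = -8 + 1120 = 1112)
(y + A)² = (1112 + 1225)² = 2337² = 5461569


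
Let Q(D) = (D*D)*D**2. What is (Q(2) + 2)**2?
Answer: 324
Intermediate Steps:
Q(D) = D**4 (Q(D) = D**2*D**2 = D**4)
(Q(2) + 2)**2 = (2**4 + 2)**2 = (16 + 2)**2 = 18**2 = 324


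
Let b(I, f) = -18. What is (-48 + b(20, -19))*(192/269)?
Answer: -12672/269 ≈ -47.108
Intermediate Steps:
(-48 + b(20, -19))*(192/269) = (-48 - 18)*(192/269) = -12672/269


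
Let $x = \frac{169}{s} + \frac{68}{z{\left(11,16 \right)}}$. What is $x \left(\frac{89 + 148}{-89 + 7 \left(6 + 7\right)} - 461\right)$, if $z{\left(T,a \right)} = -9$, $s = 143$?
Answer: $\frac{432235}{198} \approx 2183.0$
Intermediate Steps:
$x = - \frac{631}{99}$ ($x = \frac{169}{143} + \frac{68}{-9} = 169 \cdot \frac{1}{143} + 68 \left(- \frac{1}{9}\right) = \frac{13}{11} - \frac{68}{9} = - \frac{631}{99} \approx -6.3737$)
$x \left(\frac{89 + 148}{-89 + 7 \left(6 + 7\right)} - 461\right) = - \frac{631 \left(\frac{89 + 148}{-89 + 7 \left(6 + 7\right)} - 461\right)}{99} = - \frac{631 \left(\frac{237}{-89 + 7 \cdot 13} - 461\right)}{99} = - \frac{631 \left(\frac{237}{-89 + 91} - 461\right)}{99} = - \frac{631 \left(\frac{237}{2} - 461\right)}{99} = \left(- \frac{631}{99}\right) \left(- \frac{685}{2}\right) = \frac{432235}{198}$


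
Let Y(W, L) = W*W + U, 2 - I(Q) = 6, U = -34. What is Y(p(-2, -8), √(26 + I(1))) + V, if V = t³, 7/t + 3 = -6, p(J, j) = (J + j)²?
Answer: 7264871/729 ≈ 9965.5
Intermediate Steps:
I(Q) = -4 (I(Q) = 2 - 1*6 = 2 - 6 = -4)
t = -7/9 (t = 7/(-3 - 6) = 7/(-9) = 7*(-⅑) = -7/9 ≈ -0.77778)
Y(W, L) = -34 + W² (Y(W, L) = W*W - 34 = W² - 34 = -34 + W²)
V = -343/729 (V = (-7/9)³ = -343/729 ≈ -0.47051)
Y(p(-2, -8), √(26 + I(1))) + V = (-34 + ((-2 - 8)²)²) - 343/729 = (-34 + ((-10)²)²) - 343/729 = (-34 + 100²) - 343/729 = (-34 + 10000) - 343/729 = 9966 - 343/729 = 7264871/729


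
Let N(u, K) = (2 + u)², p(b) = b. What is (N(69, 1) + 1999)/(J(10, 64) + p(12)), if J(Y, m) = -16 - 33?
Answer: -7040/37 ≈ -190.27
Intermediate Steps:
J(Y, m) = -49
(N(69, 1) + 1999)/(J(10, 64) + p(12)) = ((2 + 69)² + 1999)/(-49 + 12) = (71² + 1999)/(-37) = (5041 + 1999)*(-1/37) = 7040*(-1/37) = -7040/37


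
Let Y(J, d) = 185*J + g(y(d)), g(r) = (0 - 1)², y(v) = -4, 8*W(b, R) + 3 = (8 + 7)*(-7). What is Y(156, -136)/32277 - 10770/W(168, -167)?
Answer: 11048029/13833 ≈ 798.67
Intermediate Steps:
W(b, R) = -27/2 (W(b, R) = -3/8 + ((8 + 7)*(-7))/8 = -3/8 + (15*(-7))/8 = -3/8 + (⅛)*(-105) = -3/8 - 105/8 = -27/2)
g(r) = 1 (g(r) = (-1)² = 1)
Y(J, d) = 1 + 185*J (Y(J, d) = 185*J + 1 = 1 + 185*J)
Y(156, -136)/32277 - 10770/W(168, -167) = (1 + 185*156)/32277 - 10770/(-27/2) = (1 + 28860)*(1/32277) - 10770*(-2/27) = 28861*(1/32277) + 7180/9 = 4123/4611 + 7180/9 = 11048029/13833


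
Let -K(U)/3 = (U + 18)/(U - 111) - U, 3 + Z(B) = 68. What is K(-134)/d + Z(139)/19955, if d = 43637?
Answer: -19652201/3282156955 ≈ -0.0059876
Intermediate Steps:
Z(B) = 65 (Z(B) = -3 + 68 = 65)
K(U) = 3*U - 3*(18 + U)/(-111 + U) (K(U) = -3*((U + 18)/(U - 111) - U) = -3*((18 + U)/(-111 + U) - U) = -3*(-U + (18 + U)/(-111 + U)) = 3*U - 3*(18 + U)/(-111 + U))
K(-134)/d + Z(139)/19955 = (3*(-18 + (-134)² - 112*(-134))/(-111 - 134))/43637 + 65/19955 = (3*(-18 + 17956 + 15008)/(-245))*(1/43637) + 65*(1/19955) = (3*(-1/245)*32946)*(1/43637) + 1/307 = -98838/245*1/43637 + 1/307 = -98838/10691065 + 1/307 = -19652201/3282156955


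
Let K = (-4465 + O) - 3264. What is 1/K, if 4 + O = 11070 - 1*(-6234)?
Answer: 1/9571 ≈ 0.00010448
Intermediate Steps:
O = 17300 (O = -4 + (11070 - 1*(-6234)) = -4 + (11070 + 6234) = -4 + 17304 = 17300)
K = 9571 (K = (-4465 + 17300) - 3264 = 12835 - 3264 = 9571)
1/K = 1/9571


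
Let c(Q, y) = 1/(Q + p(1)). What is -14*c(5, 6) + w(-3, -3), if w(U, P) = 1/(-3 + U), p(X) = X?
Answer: -5/2 ≈ -2.5000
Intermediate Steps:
c(Q, y) = 1/(1 + Q) (c(Q, y) = 1/(Q + 1) = 1/(1 + Q))
-14*c(5, 6) + w(-3, -3) = -14/(1 + 5) + 1/(-3 - 3) = -14/6 + 1/(-6) = -14*⅙ - ⅙ = -7/3 - ⅙ = -5/2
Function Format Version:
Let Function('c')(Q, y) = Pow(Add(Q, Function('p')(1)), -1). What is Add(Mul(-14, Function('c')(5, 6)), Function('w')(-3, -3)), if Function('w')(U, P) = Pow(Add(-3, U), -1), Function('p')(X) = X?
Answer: Rational(-5, 2) ≈ -2.5000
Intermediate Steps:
Function('c')(Q, y) = Pow(Add(1, Q), -1) (Function('c')(Q, y) = Pow(Add(Q, 1), -1) = Pow(Add(1, Q), -1))
Add(Mul(-14, Function('c')(5, 6)), Function('w')(-3, -3)) = Add(Mul(-14, Pow(Add(1, 5), -1)), Pow(Add(-3, -3), -1)) = Add(Mul(-14, Pow(6, -1)), Pow(-6, -1)) = Add(Mul(-14, Rational(1, 6)), Rational(-1, 6)) = Add(Rational(-7, 3), Rational(-1, 6)) = Rational(-5, 2)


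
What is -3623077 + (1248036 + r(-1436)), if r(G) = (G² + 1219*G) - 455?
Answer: -2063884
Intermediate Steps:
r(G) = -455 + G² + 1219*G
-3623077 + (1248036 + r(-1436)) = -3623077 + (1248036 + (-455 + (-1436)² + 1219*(-1436))) = -3623077 + (1248036 + (-455 + 2062096 - 1750484)) = -3623077 + (1248036 + 311157) = -3623077 + 1559193 = -2063884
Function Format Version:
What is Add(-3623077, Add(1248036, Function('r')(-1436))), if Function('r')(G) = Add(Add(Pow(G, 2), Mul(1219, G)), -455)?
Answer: -2063884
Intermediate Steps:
Function('r')(G) = Add(-455, Pow(G, 2), Mul(1219, G))
Add(-3623077, Add(1248036, Function('r')(-1436))) = Add(-3623077, Add(1248036, Add(-455, Pow(-1436, 2), Mul(1219, -1436)))) = Add(-3623077, Add(1248036, Add(-455, 2062096, -1750484))) = Add(-3623077, Add(1248036, 311157)) = Add(-3623077, 1559193) = -2063884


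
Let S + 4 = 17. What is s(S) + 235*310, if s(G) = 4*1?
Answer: 72854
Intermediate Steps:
S = 13 (S = -4 + 17 = 13)
s(G) = 4
s(S) + 235*310 = 4 + 235*310 = 4 + 72850 = 72854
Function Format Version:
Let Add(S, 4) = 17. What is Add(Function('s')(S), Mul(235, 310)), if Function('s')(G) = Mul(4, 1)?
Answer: 72854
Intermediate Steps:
S = 13 (S = Add(-4, 17) = 13)
Function('s')(G) = 4
Add(Function('s')(S), Mul(235, 310)) = Add(4, Mul(235, 310)) = Add(4, 72850) = 72854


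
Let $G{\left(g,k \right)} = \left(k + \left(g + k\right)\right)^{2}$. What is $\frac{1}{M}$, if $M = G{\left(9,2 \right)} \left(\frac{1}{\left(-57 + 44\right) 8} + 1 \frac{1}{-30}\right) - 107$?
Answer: $- \frac{120}{13711} \approx -0.0087521$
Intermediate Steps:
$G{\left(g,k \right)} = \left(g + 2 k\right)^{2}$
$M = - \frac{13711}{120}$ ($M = \left(9 + 2 \cdot 2\right)^{2} \left(\frac{1}{\left(-57 + 44\right) 8} + 1 \frac{1}{-30}\right) - 107 = \left(9 + 4\right)^{2} \left(\frac{1}{-13} \cdot \frac{1}{8} + 1 \left(- \frac{1}{30}\right)\right) - 107 = 13^{2} \left(\left(- \frac{1}{13}\right) \frac{1}{8} - \frac{1}{30}\right) - 107 = 169 \left(- \frac{1}{104} - \frac{1}{30}\right) - 107 = 169 \left(- \frac{67}{1560}\right) - 107 = - \frac{871}{120} - 107 = - \frac{13711}{120} \approx -114.26$)
$\frac{1}{M} = \frac{1}{- \frac{13711}{120}} = - \frac{120}{13711}$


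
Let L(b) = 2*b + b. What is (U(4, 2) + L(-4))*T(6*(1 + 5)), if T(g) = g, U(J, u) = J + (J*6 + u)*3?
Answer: 2520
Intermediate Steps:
U(J, u) = 3*u + 19*J (U(J, u) = J + (6*J + u)*3 = J + (u + 6*J)*3 = J + (3*u + 18*J) = 3*u + 19*J)
L(b) = 3*b
(U(4, 2) + L(-4))*T(6*(1 + 5)) = ((3*2 + 19*4) + 3*(-4))*(6*(1 + 5)) = ((6 + 76) - 12)*(6*6) = (82 - 12)*36 = 70*36 = 2520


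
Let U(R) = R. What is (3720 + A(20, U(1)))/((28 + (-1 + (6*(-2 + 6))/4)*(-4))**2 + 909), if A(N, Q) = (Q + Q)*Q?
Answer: 3722/973 ≈ 3.8253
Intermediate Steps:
A(N, Q) = 2*Q**2 (A(N, Q) = (2*Q)*Q = 2*Q**2)
(3720 + A(20, U(1)))/((28 + (-1 + (6*(-2 + 6))/4)*(-4))**2 + 909) = (3720 + 2*1**2)/((28 + (-1 + (6*(-2 + 6))/4)*(-4))**2 + 909) = (3720 + 2*1)/((28 + (-1 + (6*4)*(1/4))*(-4))**2 + 909) = (3720 + 2)/((28 + (-1 + 24*(1/4))*(-4))**2 + 909) = 3722/((28 + (-1 + 6)*(-4))**2 + 909) = 3722/((28 + 5*(-4))**2 + 909) = 3722/((28 - 20)**2 + 909) = 3722/(8**2 + 909) = 3722/(64 + 909) = 3722/973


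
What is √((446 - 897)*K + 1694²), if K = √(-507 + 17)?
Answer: √(2869636 - 3157*I*√10) ≈ 1694.0 - 2.947*I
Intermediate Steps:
K = 7*I*√10 (K = √(-490) = 7*I*√10 ≈ 22.136*I)
√((446 - 897)*K + 1694²) = √((446 - 897)*(7*I*√10) + 1694²) = √(-3157*I*√10 + 2869636) = √(2869636 - 3157*I*√10)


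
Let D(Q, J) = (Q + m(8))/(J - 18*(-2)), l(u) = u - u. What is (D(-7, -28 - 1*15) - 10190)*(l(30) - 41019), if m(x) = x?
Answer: 2925926289/7 ≈ 4.1799e+8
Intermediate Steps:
l(u) = 0
D(Q, J) = (8 + Q)/(36 + J) (D(Q, J) = (Q + 8)/(J - 18*(-2)) = (8 + Q)/(J + 36) = (8 + Q)/(36 + J))
(D(-7, -28 - 1*15) - 10190)*(l(30) - 41019) = ((8 - 7)/(36 + (-28 - 1*15)) - 10190)*(0 - 41019) = (1/(36 + (-28 - 15)) - 10190)*(-41019) = (1/(36 - 43) - 10190)*(-41019) = (1/(-7) - 10190)*(-41019) = (-⅐*1 - 10190)*(-41019) = (-⅐ - 10190)*(-41019) = -71331/7*(-41019) = 2925926289/7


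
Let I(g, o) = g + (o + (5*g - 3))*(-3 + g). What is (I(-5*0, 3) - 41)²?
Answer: 1681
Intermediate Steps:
I(g, o) = g + (-3 + g)*(-3 + o + 5*g) (I(g, o) = g + (o + (-3 + 5*g))*(-3 + g) = g + (-3 + o + 5*g)*(-3 + g) = g + (-3 + g)*(-3 + o + 5*g))
(I(-5*0, 3) - 41)² = ((9 - (-85)*0 - 3*3 + 5*(-5*0)² - 5*0*3) - 41)² = ((9 - 17*0 - 9 + 5*0² + 0*3) - 41)² = ((9 + 0 - 9 + 5*0 + 0) - 41)² = ((9 + 0 - 9 + 0 + 0) - 41)² = (0 - 41)² = (-41)² = 1681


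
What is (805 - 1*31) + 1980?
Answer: 2754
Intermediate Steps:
(805 - 1*31) + 1980 = (805 - 31) + 1980 = 774 + 1980 = 2754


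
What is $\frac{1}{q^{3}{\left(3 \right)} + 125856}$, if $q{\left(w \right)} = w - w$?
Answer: $\frac{1}{125856} \approx 7.9456 \cdot 10^{-6}$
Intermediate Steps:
$q{\left(w \right)} = 0$
$\frac{1}{q^{3}{\left(3 \right)} + 125856} = \frac{1}{0^{3} + 125856} = \frac{1}{0 + 125856} = \frac{1}{125856}$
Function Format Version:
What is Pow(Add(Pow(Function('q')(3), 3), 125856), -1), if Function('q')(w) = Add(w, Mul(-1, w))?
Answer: Rational(1, 125856) ≈ 7.9456e-6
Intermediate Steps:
Function('q')(w) = 0
Pow(Add(Pow(Function('q')(3), 3), 125856), -1) = Pow(Add(Pow(0, 3), 125856), -1) = Pow(Add(0, 125856), -1) = Pow(125856, -1) = Rational(1, 125856)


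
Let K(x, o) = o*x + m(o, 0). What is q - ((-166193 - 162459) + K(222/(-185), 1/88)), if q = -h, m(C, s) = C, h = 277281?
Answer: 22603241/440 ≈ 51371.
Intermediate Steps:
K(x, o) = o + o*x (K(x, o) = o*x + o = o + o*x)
q = -277281 (q = -1*277281 = -277281)
q - ((-166193 - 162459) + K(222/(-185), 1/88)) = -277281 - ((-166193 - 162459) + (1 + 222/(-185))/88) = -277281 - (-328652 + (1 + 222*(-1/185))/88) = -277281 - (-328652 + (1 - 6/5)/88) = -277281 - (-328652 + (1/88)*(-⅕)) = -277281 - (-328652 - 1/440) = -277281 - 1*(-144606881/440) = -277281 + 144606881/440 = 22603241/440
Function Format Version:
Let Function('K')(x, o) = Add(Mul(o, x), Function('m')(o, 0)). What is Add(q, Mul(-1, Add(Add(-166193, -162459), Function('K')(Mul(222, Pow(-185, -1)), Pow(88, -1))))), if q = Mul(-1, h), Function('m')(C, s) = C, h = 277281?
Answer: Rational(22603241, 440) ≈ 51371.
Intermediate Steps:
Function('K')(x, o) = Add(o, Mul(o, x)) (Function('K')(x, o) = Add(Mul(o, x), o) = Add(o, Mul(o, x)))
q = -277281 (q = Mul(-1, 277281) = -277281)
Add(q, Mul(-1, Add(Add(-166193, -162459), Function('K')(Mul(222, Pow(-185, -1)), Pow(88, -1))))) = Add(-277281, Mul(-1, Add(Add(-166193, -162459), Mul(Pow(88, -1), Add(1, Mul(222, Pow(-185, -1))))))) = Add(-277281, Mul(-1, Add(-328652, Mul(Rational(1, 88), Add(1, Mul(222, Rational(-1, 185))))))) = Add(-277281, Mul(-1, Add(-328652, Mul(Rational(1, 88), Add(1, Rational(-6, 5)))))) = Add(-277281, Mul(-1, Add(-328652, Mul(Rational(1, 88), Rational(-1, 5))))) = Add(-277281, Mul(-1, Add(-328652, Rational(-1, 440)))) = Add(-277281, Mul(-1, Rational(-144606881, 440))) = Add(-277281, Rational(144606881, 440)) = Rational(22603241, 440)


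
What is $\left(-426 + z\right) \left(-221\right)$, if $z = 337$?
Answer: $19669$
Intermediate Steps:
$\left(-426 + z\right) \left(-221\right) = \left(-426 + 337\right) \left(-221\right) = \left(-89\right) \left(-221\right) = 19669$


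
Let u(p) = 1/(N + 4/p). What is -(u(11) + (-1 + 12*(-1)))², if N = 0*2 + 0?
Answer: -1681/16 ≈ -105.06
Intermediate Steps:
N = 0 (N = 0 + 0 = 0)
u(p) = p/4 (u(p) = 1/(0 + 4/p) = 1/(4/p) = p/4)
-(u(11) + (-1 + 12*(-1)))² = -((¼)*11 + (-1 + 12*(-1)))² = -(11/4 + (-1 - 12))² = -(11/4 - 13)² = -(-41/4)² = -1*1681/16 = -1681/16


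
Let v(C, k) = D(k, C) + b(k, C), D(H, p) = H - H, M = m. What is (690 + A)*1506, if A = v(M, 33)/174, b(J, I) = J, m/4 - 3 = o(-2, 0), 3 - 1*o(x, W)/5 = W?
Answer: 30143343/29 ≈ 1.0394e+6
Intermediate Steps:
o(x, W) = 15 - 5*W
m = 72 (m = 12 + 4*(15 - 5*0) = 12 + 4*(15 + 0) = 12 + 4*15 = 12 + 60 = 72)
M = 72
D(H, p) = 0
v(C, k) = k (v(C, k) = 0 + k = k)
A = 11/58 (A = 33/174 = 33*(1/174) = 11/58 ≈ 0.18966)
(690 + A)*1506 = (690 + 11/58)*1506 = (40031/58)*1506 = 30143343/29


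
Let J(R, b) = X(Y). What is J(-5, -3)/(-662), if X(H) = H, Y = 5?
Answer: -5/662 ≈ -0.0075529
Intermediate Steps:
J(R, b) = 5
J(-5, -3)/(-662) = 5/(-662) = 5*(-1/662) = -5/662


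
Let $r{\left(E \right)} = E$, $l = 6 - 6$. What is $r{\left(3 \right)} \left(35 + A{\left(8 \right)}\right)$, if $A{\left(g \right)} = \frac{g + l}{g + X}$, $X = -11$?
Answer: $97$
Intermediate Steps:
$l = 0$
$A{\left(g \right)} = \frac{g}{-11 + g}$ ($A{\left(g \right)} = \frac{g + 0}{g - 11} = \frac{g}{-11 + g}$)
$r{\left(3 \right)} \left(35 + A{\left(8 \right)}\right) = 3 \left(35 + \frac{8}{-11 + 8}\right) = 3 \left(35 + \frac{8}{-3}\right) = 3 \left(35 + 8 \left(- \frac{1}{3}\right)\right) = 3 \left(35 - \frac{8}{3}\right) = 3 \cdot \frac{97}{3} = 97$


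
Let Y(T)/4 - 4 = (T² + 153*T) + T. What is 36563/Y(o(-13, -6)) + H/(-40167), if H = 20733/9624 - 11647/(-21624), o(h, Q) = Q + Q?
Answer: -93639294016939/17414852720400 ≈ -5.3770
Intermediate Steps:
o(h, Q) = 2*Q
Y(T) = 16 + 4*T² + 616*T (Y(T) = 16 + 4*((T² + 153*T) + T) = 16 + 4*(T² + 154*T) = 16 + (4*T² + 616*T) = 16 + 4*T² + 616*T)
H = 2918860/1083903 (H = 20733*(1/9624) - 11647*(-1/21624) = 6911/3208 + 11647/21624 = 2918860/1083903 ≈ 2.6929)
36563/Y(o(-13, -6)) + H/(-40167) = 36563/(16 + 4*(2*(-6))² + 616*(2*(-6))) + (2918860/1083903)/(-40167) = 36563/(16 + 4*(-12)² + 616*(-12)) + (2918860/1083903)*(-1/40167) = 36563/(16 + 4*144 - 7392) - 2918860/43537131801 = 36563/(16 + 576 - 7392) - 2918860/43537131801 = 36563/(-6800) - 2918860/43537131801 = 36563*(-1/6800) - 2918860/43537131801 = -36563/6800 - 2918860/43537131801 = -93639294016939/17414852720400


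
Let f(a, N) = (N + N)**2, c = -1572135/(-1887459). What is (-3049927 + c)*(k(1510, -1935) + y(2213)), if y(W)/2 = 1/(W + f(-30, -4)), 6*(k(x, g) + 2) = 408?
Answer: -32041720978230136/159175709 ≈ -2.0130e+8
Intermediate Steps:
k(x, g) = 66 (k(x, g) = -2 + (1/6)*408 = -2 + 68 = 66)
c = 524045/629153 (c = -1572135*(-1/1887459) = 524045/629153 ≈ 0.83294)
f(a, N) = 4*N**2 (f(a, N) = (2*N)**2 = 4*N**2)
y(W) = 2/(64 + W) (y(W) = 2/(W + 4*(-4)**2) = 2/(W + 4*16) = 2/(W + 64) = 2/(64 + W))
(-3049927 + c)*(k(1510, -1935) + y(2213)) = (-3049927 + 524045/629153)*(66 + 2/(64 + 2213)) = -1918870197786*(66 + 2/2277)/629153 = -1918870197786/629153*150284/2277 = -32041720978230136/159175709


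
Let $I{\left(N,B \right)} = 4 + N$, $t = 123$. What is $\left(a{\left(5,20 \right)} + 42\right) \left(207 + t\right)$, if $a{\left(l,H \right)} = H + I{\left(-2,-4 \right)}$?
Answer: $21120$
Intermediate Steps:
$a{\left(l,H \right)} = 2 + H$ ($a{\left(l,H \right)} = H + \left(4 - 2\right) = H + 2 = 2 + H$)
$\left(a{\left(5,20 \right)} + 42\right) \left(207 + t\right) = \left(\left(2 + 20\right) + 42\right) \left(207 + 123\right) = \left(22 + 42\right) 330 = 64 \cdot 330 = 21120$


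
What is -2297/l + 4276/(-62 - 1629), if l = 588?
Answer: -6398515/994308 ≈ -6.4351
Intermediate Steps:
-2297/l + 4276/(-62 - 1629) = -2297/588 + 4276/(-62 - 1629) = -2297*1/588 + 4276/(-1691) = -2297/588 + 4276*(-1/1691) = -2297/588 - 4276/1691 = -6398515/994308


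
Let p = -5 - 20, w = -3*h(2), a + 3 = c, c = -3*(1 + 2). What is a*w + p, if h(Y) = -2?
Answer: -97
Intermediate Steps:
c = -9 (c = -3*3 = -9)
a = -12 (a = -3 - 9 = -12)
w = 6 (w = -3*(-2) = 6)
p = -25
a*w + p = -12*6 - 25 = -72 - 25 = -97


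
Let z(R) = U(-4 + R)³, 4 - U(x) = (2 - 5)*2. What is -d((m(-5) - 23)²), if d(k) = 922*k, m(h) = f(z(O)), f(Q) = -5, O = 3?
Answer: -722848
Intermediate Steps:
U(x) = 10 (U(x) = 4 - (2 - 5)*2 = 4 - (-3)*2 = 4 - 1*(-6) = 4 + 6 = 10)
z(R) = 1000 (z(R) = 10³ = 1000)
m(h) = -5
-d((m(-5) - 23)²) = -922*(-5 - 23)² = -922*(-28)² = -922*784 = -1*722848 = -722848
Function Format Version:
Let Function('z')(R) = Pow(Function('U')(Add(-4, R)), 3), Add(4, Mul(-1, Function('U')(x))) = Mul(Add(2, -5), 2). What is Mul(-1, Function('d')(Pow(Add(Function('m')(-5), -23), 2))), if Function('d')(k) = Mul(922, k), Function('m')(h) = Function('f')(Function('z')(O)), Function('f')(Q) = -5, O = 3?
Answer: -722848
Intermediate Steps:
Function('U')(x) = 10 (Function('U')(x) = Add(4, Mul(-1, Mul(Add(2, -5), 2))) = Add(4, Mul(-1, Mul(-3, 2))) = Add(4, Mul(-1, -6)) = Add(4, 6) = 10)
Function('z')(R) = 1000 (Function('z')(R) = Pow(10, 3) = 1000)
Function('m')(h) = -5
Mul(-1, Function('d')(Pow(Add(Function('m')(-5), -23), 2))) = Mul(-1, Mul(922, Pow(Add(-5, -23), 2))) = Mul(-1, Mul(922, Pow(-28, 2))) = Mul(-1, Mul(922, 784)) = Mul(-1, 722848) = -722848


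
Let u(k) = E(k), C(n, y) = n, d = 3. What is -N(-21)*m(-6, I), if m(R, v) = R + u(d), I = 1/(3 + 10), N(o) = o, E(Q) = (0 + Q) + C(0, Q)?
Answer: -63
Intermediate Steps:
E(Q) = Q (E(Q) = (0 + Q) + 0 = Q + 0 = Q)
u(k) = k
I = 1/13 ≈ 0.076923
m(R, v) = 3 + R (m(R, v) = R + 3 = 3 + R)
-N(-21)*m(-6, I) = -(-21)*(3 - 6) = -(-21)*(-3) = -1*63 = -63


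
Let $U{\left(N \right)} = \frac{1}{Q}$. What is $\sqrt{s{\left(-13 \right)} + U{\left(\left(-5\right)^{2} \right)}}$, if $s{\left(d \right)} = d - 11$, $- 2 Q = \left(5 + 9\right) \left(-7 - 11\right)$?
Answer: $\frac{i \sqrt{42322}}{42} \approx 4.8982 i$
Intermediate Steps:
$Q = 126$ ($Q = - \frac{\left(5 + 9\right) \left(-7 - 11\right)}{2} = - \frac{14 \left(-18\right)}{2} = \left(- \frac{1}{2}\right) \left(-252\right) = 126$)
$U{\left(N \right)} = \frac{1}{126}$
$s{\left(d \right)} = -11 + d$
$\sqrt{s{\left(-13 \right)} + U{\left(\left(-5\right)^{2} \right)}} = \sqrt{\left(-11 - 13\right) + \frac{1}{126}} = \sqrt{-24 + \frac{1}{126}} = \sqrt{- \frac{3023}{126}} = \frac{i \sqrt{42322}}{42}$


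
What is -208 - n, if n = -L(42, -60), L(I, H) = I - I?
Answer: -208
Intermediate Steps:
L(I, H) = 0
n = 0 (n = -1*0 = 0)
-208 - n = -208 - 1*0 = -208 + 0 = -208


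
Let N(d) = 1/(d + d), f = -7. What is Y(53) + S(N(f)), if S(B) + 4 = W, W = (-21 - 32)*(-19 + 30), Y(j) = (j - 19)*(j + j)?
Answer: 3017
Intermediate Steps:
Y(j) = 2*j*(-19 + j) (Y(j) = (-19 + j)*(2*j) = 2*j*(-19 + j))
N(d) = 1/(2*d)
W = -583 (W = -53*11 = -583)
S(B) = -587 (S(B) = -4 - 583 = -587)
Y(53) + S(N(f)) = 2*53*(-19 + 53) - 587 = 2*53*34 - 587 = 3604 - 587 = 3017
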